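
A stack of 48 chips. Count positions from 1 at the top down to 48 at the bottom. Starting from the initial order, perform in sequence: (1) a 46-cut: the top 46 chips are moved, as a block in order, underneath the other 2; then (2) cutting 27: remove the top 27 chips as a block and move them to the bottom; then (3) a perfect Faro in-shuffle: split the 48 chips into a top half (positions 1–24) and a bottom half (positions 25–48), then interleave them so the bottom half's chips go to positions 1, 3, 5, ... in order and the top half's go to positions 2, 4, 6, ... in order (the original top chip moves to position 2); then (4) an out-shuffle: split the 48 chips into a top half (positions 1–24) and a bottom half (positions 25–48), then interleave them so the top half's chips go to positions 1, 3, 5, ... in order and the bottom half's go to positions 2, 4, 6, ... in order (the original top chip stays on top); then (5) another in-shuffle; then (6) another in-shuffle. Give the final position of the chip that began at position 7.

35

Track the chip from position 7 forward through each operation:
  after op 1 (cut 46): 7 → 9
  after op 2 (cut 27): 9 → 30
  after op 3 (in-shuffle): 30 → 11
  after op 4 (out-shuffle): 11 → 21
  after op 5 (in-shuffle): 21 → 42
  after op 6 (in-shuffle): 42 → 35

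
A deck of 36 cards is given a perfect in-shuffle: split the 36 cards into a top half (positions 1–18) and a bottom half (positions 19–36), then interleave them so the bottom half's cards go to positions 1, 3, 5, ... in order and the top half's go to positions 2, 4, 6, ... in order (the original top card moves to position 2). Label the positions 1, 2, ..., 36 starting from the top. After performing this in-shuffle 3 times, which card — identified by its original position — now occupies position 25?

17

Work backwards from position 25, undoing one in-shuffle at a time:
25 ← 31 ← 34 ← 17
So the card now at position 25 started at position 17.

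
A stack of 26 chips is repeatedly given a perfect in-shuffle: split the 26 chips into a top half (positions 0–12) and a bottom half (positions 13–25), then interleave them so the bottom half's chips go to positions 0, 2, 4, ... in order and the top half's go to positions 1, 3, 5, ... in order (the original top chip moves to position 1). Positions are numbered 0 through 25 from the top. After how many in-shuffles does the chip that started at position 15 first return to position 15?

18

Follow position 15 under repeated in-shuffles:
15 → 4 → 9 → 19 → 12 → 25 → 24 → 22 → 18 → 10 → 21 → 16 → 6 → 13 → 0 → 1 → 3 → 7 → 15
It first returns after 18 in-shuffles.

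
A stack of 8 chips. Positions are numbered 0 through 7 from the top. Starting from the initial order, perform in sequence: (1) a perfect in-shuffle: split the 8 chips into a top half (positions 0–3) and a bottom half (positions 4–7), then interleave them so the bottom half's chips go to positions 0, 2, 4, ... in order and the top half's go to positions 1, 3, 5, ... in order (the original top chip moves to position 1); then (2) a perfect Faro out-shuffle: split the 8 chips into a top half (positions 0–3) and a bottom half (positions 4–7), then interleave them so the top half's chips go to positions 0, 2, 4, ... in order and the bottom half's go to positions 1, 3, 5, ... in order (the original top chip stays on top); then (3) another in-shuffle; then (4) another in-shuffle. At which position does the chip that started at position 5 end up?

Track the chip from position 5 forward through each operation:
  after op 1 (in-shuffle): 5 → 2
  after op 2 (out-shuffle): 2 → 4
  after op 3 (in-shuffle): 4 → 0
  after op 4 (in-shuffle): 0 → 1

1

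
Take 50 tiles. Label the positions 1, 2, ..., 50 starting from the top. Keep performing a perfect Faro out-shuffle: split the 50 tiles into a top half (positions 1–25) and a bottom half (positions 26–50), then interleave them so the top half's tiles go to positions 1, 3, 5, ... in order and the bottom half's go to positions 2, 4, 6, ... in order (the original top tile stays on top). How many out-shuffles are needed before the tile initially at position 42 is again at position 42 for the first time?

Follow position 42 under repeated out-shuffles:
42 → 34 → 18 → 35 → 20 → 39 → 28 → 6 → ... → 42 (length 21)
It first returns after 21 out-shuffles.

21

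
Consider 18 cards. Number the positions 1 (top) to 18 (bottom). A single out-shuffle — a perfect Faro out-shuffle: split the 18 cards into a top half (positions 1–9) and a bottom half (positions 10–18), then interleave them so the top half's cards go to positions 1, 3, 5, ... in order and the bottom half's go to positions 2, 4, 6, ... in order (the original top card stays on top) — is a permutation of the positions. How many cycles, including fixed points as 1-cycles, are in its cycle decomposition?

4

Trace each unvisited position around until it returns:
(1) (2 3 5 9 17 16 14 10) (4 7 13 8 15 12 6 11) (18)
4 cycles in total.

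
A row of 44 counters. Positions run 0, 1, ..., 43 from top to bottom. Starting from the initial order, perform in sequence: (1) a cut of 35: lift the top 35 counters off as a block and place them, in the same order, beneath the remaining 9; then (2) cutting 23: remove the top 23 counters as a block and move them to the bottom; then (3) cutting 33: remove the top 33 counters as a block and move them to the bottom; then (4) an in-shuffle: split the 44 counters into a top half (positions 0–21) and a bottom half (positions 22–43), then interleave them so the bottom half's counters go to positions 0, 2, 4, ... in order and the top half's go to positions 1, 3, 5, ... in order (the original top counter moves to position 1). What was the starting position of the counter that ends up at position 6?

Undo the operations in reverse order, starting from position 6:
  undo op 4 (in-shuffle, from bottom half): 6 ← 25
  undo op 3 (cut 33): 25 ← 14
  undo op 2 (cut 23): 14 ← 37
  undo op 1 (cut 35): 37 ← 28
So the counter at position 6 came from original position 28.

28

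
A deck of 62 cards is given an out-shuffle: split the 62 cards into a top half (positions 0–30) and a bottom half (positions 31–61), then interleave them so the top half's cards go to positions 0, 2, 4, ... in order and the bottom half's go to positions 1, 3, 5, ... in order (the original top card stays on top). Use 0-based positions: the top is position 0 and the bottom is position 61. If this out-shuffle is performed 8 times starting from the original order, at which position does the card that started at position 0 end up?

Position 0 is a fixed point of every out-shuffle, so the card never moves.

0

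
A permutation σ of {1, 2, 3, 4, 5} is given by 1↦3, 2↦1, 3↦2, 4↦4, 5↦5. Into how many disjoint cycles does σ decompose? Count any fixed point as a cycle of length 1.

Cycle decomposition: (1 3 2) (4) (5).
3 cycles.

3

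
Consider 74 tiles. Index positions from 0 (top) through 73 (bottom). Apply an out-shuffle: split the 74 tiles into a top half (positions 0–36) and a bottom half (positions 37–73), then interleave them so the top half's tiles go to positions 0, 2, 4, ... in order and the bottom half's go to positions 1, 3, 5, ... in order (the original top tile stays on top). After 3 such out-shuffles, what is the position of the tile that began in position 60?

Track the tile's position through each out-shuffle:
60 → 47 → 21 → 42

42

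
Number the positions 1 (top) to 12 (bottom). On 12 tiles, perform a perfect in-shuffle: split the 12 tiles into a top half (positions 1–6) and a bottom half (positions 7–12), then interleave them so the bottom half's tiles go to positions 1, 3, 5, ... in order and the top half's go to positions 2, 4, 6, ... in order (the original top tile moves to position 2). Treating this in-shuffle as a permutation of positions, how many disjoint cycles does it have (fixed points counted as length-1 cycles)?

1

Trace each unvisited position around until it returns:
(1 2 4 8 3 6 ... len 12)
1 cycle in total.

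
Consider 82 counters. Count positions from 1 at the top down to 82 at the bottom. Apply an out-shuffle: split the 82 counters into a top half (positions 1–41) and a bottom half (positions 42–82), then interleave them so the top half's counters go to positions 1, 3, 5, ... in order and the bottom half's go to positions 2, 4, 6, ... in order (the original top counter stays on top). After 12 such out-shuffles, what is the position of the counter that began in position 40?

Track the counter's position through each out-shuffle:
40 → 79 → 76 → 70 → 58 → 34 → 67 → 52 → 22 → 43 → 4 → 7 → 13

13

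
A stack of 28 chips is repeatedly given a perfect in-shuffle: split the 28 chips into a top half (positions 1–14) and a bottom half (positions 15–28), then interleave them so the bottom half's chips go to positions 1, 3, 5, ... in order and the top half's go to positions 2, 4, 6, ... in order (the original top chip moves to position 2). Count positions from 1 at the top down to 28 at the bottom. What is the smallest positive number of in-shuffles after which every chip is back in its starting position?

28

The in-shuffle permutes the 28 positions with cycle lengths [28].
Every chip is home exactly when every cycle has completed a whole number of laps, i.e. after lcm(28) = 28 in-shuffles.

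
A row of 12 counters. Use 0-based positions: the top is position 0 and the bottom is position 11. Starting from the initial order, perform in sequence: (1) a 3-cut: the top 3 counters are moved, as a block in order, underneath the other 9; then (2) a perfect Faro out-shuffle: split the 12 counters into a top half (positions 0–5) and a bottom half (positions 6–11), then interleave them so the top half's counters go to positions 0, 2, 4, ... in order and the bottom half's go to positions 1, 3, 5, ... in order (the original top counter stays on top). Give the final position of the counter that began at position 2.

Track the counter from position 2 forward through each operation:
  after op 1 (cut 3): 2 → 11
  after op 2 (out-shuffle): 11 → 11

11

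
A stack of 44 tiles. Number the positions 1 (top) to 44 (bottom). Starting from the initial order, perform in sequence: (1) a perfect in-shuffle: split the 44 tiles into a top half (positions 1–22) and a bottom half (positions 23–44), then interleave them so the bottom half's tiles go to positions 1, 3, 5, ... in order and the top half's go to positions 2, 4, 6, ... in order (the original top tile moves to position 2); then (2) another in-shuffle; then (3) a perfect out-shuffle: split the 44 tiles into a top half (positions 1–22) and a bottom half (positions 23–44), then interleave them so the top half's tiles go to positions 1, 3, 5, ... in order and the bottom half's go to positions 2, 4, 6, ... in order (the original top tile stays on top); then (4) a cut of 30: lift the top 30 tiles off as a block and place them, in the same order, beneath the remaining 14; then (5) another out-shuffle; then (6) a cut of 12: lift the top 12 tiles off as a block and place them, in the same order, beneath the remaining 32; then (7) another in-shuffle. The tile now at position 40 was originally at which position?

Undo the operations in reverse order, starting from position 40:
  undo op 7 (in-shuffle, from top half): 40 ← 20
  undo op 6 (cut 12): 20 ← 32
  undo op 5 (out-shuffle, from bottom half): 32 ← 38
  undo op 4 (cut 30): 38 ← 24
  undo op 3 (out-shuffle, from bottom half): 24 ← 34
  undo op 2 (in-shuffle, from top half): 34 ← 17
  undo op 1 (in-shuffle, from bottom half): 17 ← 31
So the tile at position 40 came from original position 31.

31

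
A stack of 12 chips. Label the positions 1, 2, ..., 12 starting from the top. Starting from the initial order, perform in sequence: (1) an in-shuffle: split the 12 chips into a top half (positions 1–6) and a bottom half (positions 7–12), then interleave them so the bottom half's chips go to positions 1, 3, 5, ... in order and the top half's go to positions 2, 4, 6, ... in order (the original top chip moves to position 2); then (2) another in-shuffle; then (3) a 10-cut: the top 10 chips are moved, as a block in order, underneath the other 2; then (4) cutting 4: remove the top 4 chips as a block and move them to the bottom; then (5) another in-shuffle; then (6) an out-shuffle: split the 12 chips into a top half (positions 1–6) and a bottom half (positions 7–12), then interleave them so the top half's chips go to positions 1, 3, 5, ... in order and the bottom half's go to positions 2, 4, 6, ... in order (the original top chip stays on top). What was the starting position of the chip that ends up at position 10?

Undo the operations in reverse order, starting from position 10:
  undo op 6 (out-shuffle, from bottom half): 10 ← 11
  undo op 5 (in-shuffle, from bottom half): 11 ← 12
  undo op 4 (cut 4): 12 ← 4
  undo op 3 (cut 10): 4 ← 2
  undo op 2 (in-shuffle, from top half): 2 ← 1
  undo op 1 (in-shuffle, from bottom half): 1 ← 7
So the chip at position 10 came from original position 7.

7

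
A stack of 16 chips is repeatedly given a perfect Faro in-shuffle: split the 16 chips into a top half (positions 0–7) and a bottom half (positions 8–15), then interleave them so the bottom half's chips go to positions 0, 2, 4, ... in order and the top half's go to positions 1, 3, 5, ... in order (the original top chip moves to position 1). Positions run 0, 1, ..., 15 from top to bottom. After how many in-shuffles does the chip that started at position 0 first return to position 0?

Follow position 0 under repeated in-shuffles:
0 → 1 → 3 → 7 → 15 → 14 → 12 → 8 → 0
It first returns after 8 in-shuffles.

8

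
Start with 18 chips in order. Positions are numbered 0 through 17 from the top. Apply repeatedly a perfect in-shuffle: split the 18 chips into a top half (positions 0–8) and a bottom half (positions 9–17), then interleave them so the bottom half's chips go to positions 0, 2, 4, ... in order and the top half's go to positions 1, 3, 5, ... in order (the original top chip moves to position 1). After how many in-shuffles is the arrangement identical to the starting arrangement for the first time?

18

The in-shuffle permutes the 18 positions with cycle lengths [18].
Every chip is home exactly when every cycle has completed a whole number of laps, i.e. after lcm(18) = 18 in-shuffles.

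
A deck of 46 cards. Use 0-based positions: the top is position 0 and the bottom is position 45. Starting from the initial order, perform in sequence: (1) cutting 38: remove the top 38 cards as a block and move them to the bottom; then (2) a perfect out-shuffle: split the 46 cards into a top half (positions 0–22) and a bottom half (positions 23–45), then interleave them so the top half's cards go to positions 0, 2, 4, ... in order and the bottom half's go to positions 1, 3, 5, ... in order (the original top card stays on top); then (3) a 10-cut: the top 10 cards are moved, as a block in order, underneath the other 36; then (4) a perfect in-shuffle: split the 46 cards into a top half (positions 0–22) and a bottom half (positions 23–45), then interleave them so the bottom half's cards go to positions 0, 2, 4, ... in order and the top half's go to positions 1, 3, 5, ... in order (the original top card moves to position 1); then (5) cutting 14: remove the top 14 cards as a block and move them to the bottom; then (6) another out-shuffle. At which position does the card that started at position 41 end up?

3

Track the card from position 41 forward through each operation:
  after op 1 (cut 38): 41 → 3
  after op 2 (out-shuffle): 3 → 6
  after op 3 (cut 10): 6 → 42
  after op 4 (in-shuffle): 42 → 38
  after op 5 (cut 14): 38 → 24
  after op 6 (out-shuffle): 24 → 3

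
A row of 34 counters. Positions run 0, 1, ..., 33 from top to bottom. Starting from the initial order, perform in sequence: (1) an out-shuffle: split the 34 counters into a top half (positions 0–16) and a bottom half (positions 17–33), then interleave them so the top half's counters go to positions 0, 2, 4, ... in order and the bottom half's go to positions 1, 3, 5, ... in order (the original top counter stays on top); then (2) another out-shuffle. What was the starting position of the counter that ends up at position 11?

11

Undo the operations in reverse order, starting from position 11:
  undo op 2 (out-shuffle, from bottom half): 11 ← 22
  undo op 1 (out-shuffle, from top half): 22 ← 11
So the counter at position 11 came from original position 11.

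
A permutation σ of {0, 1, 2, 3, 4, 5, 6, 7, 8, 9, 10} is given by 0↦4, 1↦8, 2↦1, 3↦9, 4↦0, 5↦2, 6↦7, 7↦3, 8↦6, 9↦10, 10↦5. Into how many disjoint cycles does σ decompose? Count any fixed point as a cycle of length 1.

2

Cycle decomposition: (0 4) (1 8 6 7 3 9 10 5 2).
2 cycles.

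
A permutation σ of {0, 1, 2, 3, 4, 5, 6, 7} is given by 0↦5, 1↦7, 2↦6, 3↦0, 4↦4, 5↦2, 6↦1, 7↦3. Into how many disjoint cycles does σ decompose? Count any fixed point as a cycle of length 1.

Cycle decomposition: (0 5 2 6 1 7 3) (4).
2 cycles.

2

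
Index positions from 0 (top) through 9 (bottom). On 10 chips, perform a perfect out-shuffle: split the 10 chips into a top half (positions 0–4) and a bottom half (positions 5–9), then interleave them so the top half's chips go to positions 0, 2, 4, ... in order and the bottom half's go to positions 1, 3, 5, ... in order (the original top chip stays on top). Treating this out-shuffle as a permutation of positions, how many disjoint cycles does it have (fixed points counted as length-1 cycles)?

4

Trace each unvisited position around until it returns:
(0) (1 2 4 8 7 5) (3 6) (9)
4 cycles in total.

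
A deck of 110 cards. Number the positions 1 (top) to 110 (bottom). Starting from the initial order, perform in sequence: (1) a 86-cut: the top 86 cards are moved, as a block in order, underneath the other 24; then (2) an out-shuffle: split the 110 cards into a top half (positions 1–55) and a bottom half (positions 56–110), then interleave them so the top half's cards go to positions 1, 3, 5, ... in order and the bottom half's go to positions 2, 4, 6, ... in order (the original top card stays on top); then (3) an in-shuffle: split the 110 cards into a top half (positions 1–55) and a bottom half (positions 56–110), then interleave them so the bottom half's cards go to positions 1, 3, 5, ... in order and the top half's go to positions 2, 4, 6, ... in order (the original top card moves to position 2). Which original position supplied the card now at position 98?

Undo the operations in reverse order, starting from position 98:
  undo op 3 (in-shuffle, from top half): 98 ← 49
  undo op 2 (out-shuffle, from top half): 49 ← 25
  undo op 1 (cut 86): 25 ← 1
So the card at position 98 came from original position 1.

1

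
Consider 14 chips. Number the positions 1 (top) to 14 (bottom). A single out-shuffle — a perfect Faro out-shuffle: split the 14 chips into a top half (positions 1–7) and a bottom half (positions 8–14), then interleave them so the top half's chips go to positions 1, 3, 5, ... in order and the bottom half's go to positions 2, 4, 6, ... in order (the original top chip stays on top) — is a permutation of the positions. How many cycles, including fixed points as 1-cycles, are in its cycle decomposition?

3

Trace each unvisited position around until it returns:
(1) (2 3 5 9 4 7 ... len 12) (14)
3 cycles in total.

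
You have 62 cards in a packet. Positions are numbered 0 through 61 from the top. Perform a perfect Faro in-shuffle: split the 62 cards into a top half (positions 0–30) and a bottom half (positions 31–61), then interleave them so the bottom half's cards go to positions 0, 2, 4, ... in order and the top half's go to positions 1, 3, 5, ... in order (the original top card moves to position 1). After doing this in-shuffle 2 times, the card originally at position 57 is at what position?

42

Track the card's position through each in-shuffle:
57 → 52 → 42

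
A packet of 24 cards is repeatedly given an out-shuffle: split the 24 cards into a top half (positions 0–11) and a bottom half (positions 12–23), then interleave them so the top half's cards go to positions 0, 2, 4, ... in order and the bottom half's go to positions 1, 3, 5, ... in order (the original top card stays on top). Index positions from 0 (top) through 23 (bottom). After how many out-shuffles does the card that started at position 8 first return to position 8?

Follow position 8 under repeated out-shuffles:
8 → 16 → 9 → 18 → 13 → 3 → 6 → 12 → 1 → 2 → 4 → 8
It first returns after 11 out-shuffles.

11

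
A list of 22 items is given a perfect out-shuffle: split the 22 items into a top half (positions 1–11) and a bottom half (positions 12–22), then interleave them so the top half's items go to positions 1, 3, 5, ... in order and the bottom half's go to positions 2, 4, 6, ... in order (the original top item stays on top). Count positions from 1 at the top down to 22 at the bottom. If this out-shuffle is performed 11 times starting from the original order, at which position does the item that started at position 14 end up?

Track the item's position through each out-shuffle:
14 → 6 → 11 → 21 → 20 → 18 → 14 → 6 → 11 → 21 → 20 → 18

18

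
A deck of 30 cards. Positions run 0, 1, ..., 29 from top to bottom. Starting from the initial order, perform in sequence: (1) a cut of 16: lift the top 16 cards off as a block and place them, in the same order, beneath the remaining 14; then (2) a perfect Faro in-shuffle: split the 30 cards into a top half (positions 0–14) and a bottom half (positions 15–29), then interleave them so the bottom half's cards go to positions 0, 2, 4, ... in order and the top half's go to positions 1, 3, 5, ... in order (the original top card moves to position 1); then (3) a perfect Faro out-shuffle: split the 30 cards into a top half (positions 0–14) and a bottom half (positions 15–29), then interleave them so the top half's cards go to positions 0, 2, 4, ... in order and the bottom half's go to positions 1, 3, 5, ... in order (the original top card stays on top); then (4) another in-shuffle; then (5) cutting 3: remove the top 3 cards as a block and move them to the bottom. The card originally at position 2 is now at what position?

Track the card from position 2 forward through each operation:
  after op 1 (cut 16): 2 → 16
  after op 2 (in-shuffle): 16 → 2
  after op 3 (out-shuffle): 2 → 4
  after op 4 (in-shuffle): 4 → 9
  after op 5 (cut 3): 9 → 6

6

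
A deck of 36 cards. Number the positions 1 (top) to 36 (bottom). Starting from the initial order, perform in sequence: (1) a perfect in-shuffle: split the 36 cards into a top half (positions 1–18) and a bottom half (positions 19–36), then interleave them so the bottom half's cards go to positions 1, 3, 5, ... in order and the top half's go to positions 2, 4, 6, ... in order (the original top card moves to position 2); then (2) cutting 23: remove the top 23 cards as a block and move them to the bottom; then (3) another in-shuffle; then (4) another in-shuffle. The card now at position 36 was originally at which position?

Undo the operations in reverse order, starting from position 36:
  undo op 4 (in-shuffle, from top half): 36 ← 18
  undo op 3 (in-shuffle, from top half): 18 ← 9
  undo op 2 (cut 23): 9 ← 32
  undo op 1 (in-shuffle, from top half): 32 ← 16
So the card at position 36 came from original position 16.

16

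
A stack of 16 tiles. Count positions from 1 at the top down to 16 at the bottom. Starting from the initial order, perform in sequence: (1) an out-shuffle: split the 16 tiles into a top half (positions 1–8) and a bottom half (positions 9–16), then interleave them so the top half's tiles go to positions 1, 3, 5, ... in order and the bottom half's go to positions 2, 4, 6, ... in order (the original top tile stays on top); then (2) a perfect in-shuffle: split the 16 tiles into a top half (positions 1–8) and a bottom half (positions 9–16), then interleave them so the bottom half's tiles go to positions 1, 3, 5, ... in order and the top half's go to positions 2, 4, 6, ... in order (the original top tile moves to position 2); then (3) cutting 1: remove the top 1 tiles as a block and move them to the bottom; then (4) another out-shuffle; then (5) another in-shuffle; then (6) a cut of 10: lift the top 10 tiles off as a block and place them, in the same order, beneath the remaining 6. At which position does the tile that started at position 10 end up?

Track the tile from position 10 forward through each operation:
  after op 1 (out-shuffle): 10 → 4
  after op 2 (in-shuffle): 4 → 8
  after op 3 (cut 1): 8 → 7
  after op 4 (out-shuffle): 7 → 13
  after op 5 (in-shuffle): 13 → 9
  after op 6 (cut 10): 9 → 15

15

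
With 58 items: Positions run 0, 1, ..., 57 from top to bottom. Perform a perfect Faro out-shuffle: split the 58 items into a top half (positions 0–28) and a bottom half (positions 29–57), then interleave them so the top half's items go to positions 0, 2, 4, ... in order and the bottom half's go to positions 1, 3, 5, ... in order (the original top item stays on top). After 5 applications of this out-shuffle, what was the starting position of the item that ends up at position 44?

37

Work backwards from position 44, undoing one out-shuffle at a time:
44 ← 22 ← 11 ← 34 ← 17 ← 37
So the item now at position 44 started at position 37.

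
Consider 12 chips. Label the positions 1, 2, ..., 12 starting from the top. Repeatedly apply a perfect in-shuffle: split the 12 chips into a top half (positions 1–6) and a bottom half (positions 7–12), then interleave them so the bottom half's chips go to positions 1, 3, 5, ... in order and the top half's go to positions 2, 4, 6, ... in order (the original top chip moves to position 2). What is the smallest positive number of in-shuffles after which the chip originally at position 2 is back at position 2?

12

Follow position 2 under repeated in-shuffles:
2 → 4 → 8 → 3 → 6 → 12 → 11 → 9 → 5 → 10 → 7 → 1 → 2
It first returns after 12 in-shuffles.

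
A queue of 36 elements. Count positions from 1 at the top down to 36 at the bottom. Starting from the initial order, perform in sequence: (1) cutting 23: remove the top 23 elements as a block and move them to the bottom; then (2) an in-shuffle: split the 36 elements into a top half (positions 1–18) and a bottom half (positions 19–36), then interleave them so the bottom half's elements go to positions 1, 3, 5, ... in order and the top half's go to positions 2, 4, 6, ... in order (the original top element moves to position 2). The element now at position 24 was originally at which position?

35

Undo the operations in reverse order, starting from position 24:
  undo op 2 (in-shuffle, from top half): 24 ← 12
  undo op 1 (cut 23): 12 ← 35
So the element at position 24 came from original position 35.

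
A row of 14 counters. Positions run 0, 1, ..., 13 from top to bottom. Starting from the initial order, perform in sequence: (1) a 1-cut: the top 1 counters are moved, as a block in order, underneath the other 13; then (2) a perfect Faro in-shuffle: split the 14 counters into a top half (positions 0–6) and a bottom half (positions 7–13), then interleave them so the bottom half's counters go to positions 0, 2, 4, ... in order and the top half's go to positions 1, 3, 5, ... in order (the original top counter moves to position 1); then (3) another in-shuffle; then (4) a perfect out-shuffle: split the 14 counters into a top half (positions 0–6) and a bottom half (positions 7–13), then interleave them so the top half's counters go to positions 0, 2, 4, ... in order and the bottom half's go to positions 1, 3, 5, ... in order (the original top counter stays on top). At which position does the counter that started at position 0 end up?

7

Track the counter from position 0 forward through each operation:
  after op 1 (cut 1): 0 → 13
  after op 2 (in-shuffle): 13 → 12
  after op 3 (in-shuffle): 12 → 10
  after op 4 (out-shuffle): 10 → 7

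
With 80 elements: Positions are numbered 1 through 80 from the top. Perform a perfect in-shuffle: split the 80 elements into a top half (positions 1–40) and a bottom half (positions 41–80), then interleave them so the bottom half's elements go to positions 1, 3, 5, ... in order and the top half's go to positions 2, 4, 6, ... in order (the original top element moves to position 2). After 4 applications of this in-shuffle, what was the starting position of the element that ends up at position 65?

80

Work backwards from position 65, undoing one in-shuffle at a time:
65 ← 73 ← 77 ← 79 ← 80
So the element now at position 65 started at position 80.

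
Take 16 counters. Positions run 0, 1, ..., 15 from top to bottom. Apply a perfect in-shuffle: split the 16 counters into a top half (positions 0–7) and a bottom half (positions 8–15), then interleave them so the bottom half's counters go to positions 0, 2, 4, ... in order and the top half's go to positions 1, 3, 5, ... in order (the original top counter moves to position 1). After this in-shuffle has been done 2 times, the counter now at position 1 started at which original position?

8

Work backwards from position 1, undoing one in-shuffle at a time:
1 ← 0 ← 8
So the counter now at position 1 started at position 8.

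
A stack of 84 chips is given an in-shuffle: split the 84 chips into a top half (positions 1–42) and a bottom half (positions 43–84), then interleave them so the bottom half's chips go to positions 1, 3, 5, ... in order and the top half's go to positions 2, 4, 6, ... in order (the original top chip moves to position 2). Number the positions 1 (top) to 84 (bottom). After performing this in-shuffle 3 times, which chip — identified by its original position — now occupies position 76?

Work backwards from position 76, undoing one in-shuffle at a time:
76 ← 38 ← 19 ← 52
So the chip now at position 76 started at position 52.

52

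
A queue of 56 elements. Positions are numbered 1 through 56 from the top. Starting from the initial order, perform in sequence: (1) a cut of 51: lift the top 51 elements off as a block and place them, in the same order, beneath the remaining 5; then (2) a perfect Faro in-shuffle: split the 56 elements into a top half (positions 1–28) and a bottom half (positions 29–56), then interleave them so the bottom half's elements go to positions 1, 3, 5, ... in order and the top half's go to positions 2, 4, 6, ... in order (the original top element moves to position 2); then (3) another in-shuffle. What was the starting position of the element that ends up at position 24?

Undo the operations in reverse order, starting from position 24:
  undo op 3 (in-shuffle, from top half): 24 ← 12
  undo op 2 (in-shuffle, from top half): 12 ← 6
  undo op 1 (cut 51): 6 ← 1
So the element at position 24 came from original position 1.

1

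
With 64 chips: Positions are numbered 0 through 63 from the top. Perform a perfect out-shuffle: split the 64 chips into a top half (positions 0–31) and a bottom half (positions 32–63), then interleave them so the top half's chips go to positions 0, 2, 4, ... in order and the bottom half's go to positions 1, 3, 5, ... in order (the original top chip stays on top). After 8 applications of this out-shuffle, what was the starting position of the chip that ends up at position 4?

1

Work backwards from position 4, undoing one out-shuffle at a time:
4 ← 2 ← 1 ← 32 ← 16 ← 8 ← 4 ← 2 ← 1
So the chip now at position 4 started at position 1.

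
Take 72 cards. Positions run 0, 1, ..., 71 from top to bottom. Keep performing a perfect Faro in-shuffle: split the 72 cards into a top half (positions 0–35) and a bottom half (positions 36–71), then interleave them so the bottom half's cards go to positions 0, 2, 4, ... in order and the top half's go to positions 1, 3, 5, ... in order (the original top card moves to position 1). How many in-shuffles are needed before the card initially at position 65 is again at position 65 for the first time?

Follow position 65 under repeated in-shuffles:
65 → 58 → 44 → 16 → 33 → 67 → 62 → 52 → 32 → 65
It first returns after 9 in-shuffles.

9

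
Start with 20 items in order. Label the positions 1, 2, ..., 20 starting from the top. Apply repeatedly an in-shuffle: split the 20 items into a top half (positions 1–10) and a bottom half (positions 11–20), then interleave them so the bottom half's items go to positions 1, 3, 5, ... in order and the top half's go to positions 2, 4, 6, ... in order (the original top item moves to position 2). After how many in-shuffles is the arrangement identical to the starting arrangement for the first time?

6

The in-shuffle permutes the 20 positions with cycle lengths [2, 3, 3, 6, 6].
Every item is home exactly when every cycle has completed a whole number of laps, i.e. after lcm(2, 3, 6) = 6 in-shuffles.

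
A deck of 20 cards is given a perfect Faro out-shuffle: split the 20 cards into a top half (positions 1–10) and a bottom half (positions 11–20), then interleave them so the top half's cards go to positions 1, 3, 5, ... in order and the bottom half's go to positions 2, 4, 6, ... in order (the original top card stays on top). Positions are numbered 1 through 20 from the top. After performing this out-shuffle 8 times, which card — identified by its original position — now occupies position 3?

Work backwards from position 3, undoing one out-shuffle at a time:
3 ← 2 ← 11 ← 6 ← 13 ← 7 ← 4 ← 12 ← 16
So the card now at position 3 started at position 16.

16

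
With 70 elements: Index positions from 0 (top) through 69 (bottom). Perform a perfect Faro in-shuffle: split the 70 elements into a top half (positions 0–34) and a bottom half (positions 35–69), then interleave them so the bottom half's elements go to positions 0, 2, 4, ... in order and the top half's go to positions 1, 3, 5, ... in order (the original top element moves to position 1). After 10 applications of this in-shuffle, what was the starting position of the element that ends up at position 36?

Work backwards from position 36, undoing one in-shuffle at a time:
36 ← 53 ← 26 ← 48 ← 59 ← 29 ← 14 ← 42 ← 56 ← 63 ← 31
So the element now at position 36 started at position 31.

31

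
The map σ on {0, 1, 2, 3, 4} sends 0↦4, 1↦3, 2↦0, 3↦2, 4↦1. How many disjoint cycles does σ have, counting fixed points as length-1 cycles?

1

Cycle decomposition: (0 4 1 3 2).
1 cycle.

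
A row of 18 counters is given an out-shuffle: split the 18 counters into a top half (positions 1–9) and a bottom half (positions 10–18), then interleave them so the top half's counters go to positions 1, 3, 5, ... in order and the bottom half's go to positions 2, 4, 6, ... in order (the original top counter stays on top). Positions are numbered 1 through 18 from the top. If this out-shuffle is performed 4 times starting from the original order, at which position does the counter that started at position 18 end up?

Position 18 is a fixed point of every out-shuffle, so the counter never moves.

18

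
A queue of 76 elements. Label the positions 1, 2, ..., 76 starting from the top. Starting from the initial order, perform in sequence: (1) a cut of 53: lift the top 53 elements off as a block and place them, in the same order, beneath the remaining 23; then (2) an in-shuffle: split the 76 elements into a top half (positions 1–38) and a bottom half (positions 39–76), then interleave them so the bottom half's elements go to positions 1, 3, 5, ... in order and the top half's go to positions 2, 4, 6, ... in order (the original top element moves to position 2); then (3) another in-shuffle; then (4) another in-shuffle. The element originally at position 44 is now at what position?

74

Track the element from position 44 forward through each operation:
  after op 1 (cut 53): 44 → 67
  after op 2 (in-shuffle): 67 → 57
  after op 3 (in-shuffle): 57 → 37
  after op 4 (in-shuffle): 37 → 74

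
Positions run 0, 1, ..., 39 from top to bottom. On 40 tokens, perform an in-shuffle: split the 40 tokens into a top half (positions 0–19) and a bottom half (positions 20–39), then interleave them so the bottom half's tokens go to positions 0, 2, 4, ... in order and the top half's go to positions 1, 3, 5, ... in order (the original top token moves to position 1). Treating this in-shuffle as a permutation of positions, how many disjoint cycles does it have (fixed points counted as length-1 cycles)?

2

Trace each unvisited position around until it returns:
(0 1 3 7 15 31 ... len 20) (2 5 11 23 6 13 ... len 20)
2 cycles in total.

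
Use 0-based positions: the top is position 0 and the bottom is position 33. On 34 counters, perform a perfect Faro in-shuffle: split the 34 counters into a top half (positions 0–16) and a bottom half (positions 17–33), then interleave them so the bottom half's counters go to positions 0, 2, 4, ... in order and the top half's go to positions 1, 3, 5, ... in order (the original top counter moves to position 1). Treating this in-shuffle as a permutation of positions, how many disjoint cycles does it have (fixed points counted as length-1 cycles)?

5

Trace each unvisited position around until it returns:
(0 1 3 7 15 31 ... len 12) (2 5 11 23 12 25 ... len 12) (4 9 19) (6 13 27 20) (14 29 24)
5 cycles in total.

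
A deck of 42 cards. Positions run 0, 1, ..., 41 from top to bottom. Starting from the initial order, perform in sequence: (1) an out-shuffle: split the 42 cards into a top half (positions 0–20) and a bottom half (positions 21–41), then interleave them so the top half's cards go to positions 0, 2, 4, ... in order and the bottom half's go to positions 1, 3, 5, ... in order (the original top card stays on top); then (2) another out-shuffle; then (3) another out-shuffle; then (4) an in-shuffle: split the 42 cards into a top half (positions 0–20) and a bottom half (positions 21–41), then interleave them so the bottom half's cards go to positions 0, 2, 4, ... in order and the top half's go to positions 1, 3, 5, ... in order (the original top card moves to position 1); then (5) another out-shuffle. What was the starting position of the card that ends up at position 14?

26

Undo the operations in reverse order, starting from position 14:
  undo op 5 (out-shuffle, from top half): 14 ← 7
  undo op 4 (in-shuffle, from top half): 7 ← 3
  undo op 3 (out-shuffle, from bottom half): 3 ← 22
  undo op 2 (out-shuffle, from top half): 22 ← 11
  undo op 1 (out-shuffle, from bottom half): 11 ← 26
So the card at position 14 came from original position 26.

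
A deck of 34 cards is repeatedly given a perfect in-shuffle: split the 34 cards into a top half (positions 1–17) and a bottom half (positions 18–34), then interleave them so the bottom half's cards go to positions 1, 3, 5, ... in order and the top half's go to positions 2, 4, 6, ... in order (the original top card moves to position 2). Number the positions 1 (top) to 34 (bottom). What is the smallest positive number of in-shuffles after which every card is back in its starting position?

The in-shuffle permutes the 34 positions with cycle lengths [3, 3, 4, 12, 12].
Every card is home exactly when every cycle has completed a whole number of laps, i.e. after lcm(3, 4, 12) = 12 in-shuffles.

12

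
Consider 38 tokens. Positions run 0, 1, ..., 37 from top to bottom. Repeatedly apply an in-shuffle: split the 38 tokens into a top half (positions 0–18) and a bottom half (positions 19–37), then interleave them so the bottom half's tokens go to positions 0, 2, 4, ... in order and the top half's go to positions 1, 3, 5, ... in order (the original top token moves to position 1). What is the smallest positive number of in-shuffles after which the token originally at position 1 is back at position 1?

Follow position 1 under repeated in-shuffles:
1 → 3 → 7 → 15 → 31 → 24 → 10 → 21 → 4 → 9 → 19 → 0 → 1
It first returns after 12 in-shuffles.

12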